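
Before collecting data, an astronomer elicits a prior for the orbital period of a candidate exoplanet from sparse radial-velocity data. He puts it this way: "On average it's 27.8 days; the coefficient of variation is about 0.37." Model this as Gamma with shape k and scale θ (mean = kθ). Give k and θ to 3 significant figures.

For Gamma(k, scale θ): mean = kθ, variance = kθ², so CV = 1/√k.
CV = 0.37, hence k = 1/CV² = 7.3.
Then θ = mean/k = 27.8/7.3 = 3.81.

k ≈ 7.3, θ ≈ 3.81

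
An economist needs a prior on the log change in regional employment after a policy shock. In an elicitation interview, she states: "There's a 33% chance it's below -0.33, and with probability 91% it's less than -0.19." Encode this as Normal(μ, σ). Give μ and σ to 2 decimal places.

The p-quantile of Normal(μ,σ) is μ + z_p·σ, with z_{0.33} = -0.4399 and z_{0.91} = 1.341.
Eliminate σ: μ = (z₂·x₁ − z₁·x₂)/(z₂ − z₁) = (1.341·-0.33 − (-0.4399)·-0.19)/1.781 = -0.30.
Then σ = (x₂ − x₁)/(z₂ − z₁) = (-0.19 − -0.33)/1.781 = 0.08.

μ = -0.30, σ = 0.08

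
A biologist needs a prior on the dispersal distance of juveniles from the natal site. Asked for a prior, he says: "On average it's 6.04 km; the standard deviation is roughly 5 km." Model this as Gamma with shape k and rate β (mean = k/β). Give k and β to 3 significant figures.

For Gamma(k, rate β): mean = k/β, variance = k/β², so CV = 1/√k.
CV = SD/mean = 5/6.04 = 0.8278, hence k = 1/CV² = 1.46.
Then β = k/mean = 1.46/6.04 = 0.242.

k ≈ 1.46, β ≈ 0.242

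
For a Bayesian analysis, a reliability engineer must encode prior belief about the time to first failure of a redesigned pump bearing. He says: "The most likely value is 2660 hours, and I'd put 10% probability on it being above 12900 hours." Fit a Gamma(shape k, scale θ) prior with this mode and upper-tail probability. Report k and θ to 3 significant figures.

Gamma(k,θ) with k>1 has mode (k−1)θ, so θ = 2660/(k−1).
Need P(X < 12900) = 0.9 with θ tied to k this way. Start at k = 2, θ = 2660: P(X<12900) ≈ 0.954.
Too high — lower k to spread out. Iterating converges to k ≈ 1.71.
Then θ = 2660/(1.71−1) ≈ 3730.

k ≈ 1.71, θ ≈ 3730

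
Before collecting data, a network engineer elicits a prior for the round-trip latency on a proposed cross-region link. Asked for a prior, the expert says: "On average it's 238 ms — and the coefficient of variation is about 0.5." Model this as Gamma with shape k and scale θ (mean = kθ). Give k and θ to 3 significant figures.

For Gamma(k, scale θ): mean = kθ, variance = kθ², so CV = 1/√k.
CV = 0.5, hence k = 1/CV² = 4.
Then θ = mean/k = 238/4 = 59.5.

k ≈ 4, θ ≈ 59.5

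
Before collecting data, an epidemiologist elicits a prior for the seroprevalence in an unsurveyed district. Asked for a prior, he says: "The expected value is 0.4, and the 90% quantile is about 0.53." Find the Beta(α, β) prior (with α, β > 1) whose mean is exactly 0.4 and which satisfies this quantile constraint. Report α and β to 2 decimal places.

α ≈ 9.46, β ≈ 14.18

With mean 0.4 fixed, write α = 0.4s, β = 0.6s where s = α+β.
Need P(θ < 0.53) = 0.9 under Beta(0.4s, 0.6s). Normal approximation: (q−m)/√(m(1−m)/s) ≈ z_{0.9} = 1.28, so s ≈ 0.4·0.6·(1.28)²/(0.53−0.4)² = 23.3.
At s = 23.3: P(θ<0.53) ≈ 0.899. Adjusting to match 0.9 gives s ≈ 23.64.
So α = 0.4·23.64 ≈ 9.46, β = 0.6·23.64 ≈ 14.18.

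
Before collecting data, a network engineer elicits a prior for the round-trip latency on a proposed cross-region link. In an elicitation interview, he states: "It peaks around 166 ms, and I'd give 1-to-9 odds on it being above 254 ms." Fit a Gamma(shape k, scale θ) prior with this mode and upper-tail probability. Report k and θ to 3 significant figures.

k ≈ 11.3, θ ≈ 16.1

Gamma(k,θ) with k>1 has mode (k−1)θ, so θ = 166/(k−1).
Need P(X < 254) = 0.9 with θ tied to k this way. Start at k = 2, θ = 166: P(X<254) ≈ 0.452.
Too low — raise k to concentrate. Iterating converges to k ≈ 11.3.
Then θ = 166/(11.3−1) ≈ 16.1.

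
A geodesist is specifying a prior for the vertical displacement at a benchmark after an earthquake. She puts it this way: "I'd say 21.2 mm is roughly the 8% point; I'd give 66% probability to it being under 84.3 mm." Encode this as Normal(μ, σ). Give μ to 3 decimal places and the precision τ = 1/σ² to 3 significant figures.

The p-quantile of Normal(μ,σ) is μ + z_p·σ, with z_{0.08} = -1.405 and z_{0.66} = 0.4125.
Eliminate σ: μ = (z₂·x₁ − z₁·x₂)/(z₂ − z₁) = (0.4125·21.2 − (-1.405)·84.3)/1.818 = 69.980.
Then σ = (x₂ − x₁)/(z₂ − z₁) = (84.3 − 21.2)/1.818 = 34.717.
Precision τ = 1/σ² = 1/34.72² = 0.00083.

μ = 69.980, τ = 0.00083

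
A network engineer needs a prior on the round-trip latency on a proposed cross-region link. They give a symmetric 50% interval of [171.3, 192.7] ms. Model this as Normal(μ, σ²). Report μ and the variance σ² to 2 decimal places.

A symmetric 50% interval runs μ ± z·σ with z = 0.6745.
Half-width = 10.7, so σ = 10.7/0.6745 = 15.864 and σ² = 251.66.
μ is the interval midpoint, 182.00.

μ = 182.00, σ² = 251.66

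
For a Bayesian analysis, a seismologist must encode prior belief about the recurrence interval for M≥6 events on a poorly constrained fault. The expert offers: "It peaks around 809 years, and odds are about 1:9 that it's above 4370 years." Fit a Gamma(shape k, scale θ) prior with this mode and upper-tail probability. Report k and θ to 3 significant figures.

k ≈ 1.61, θ ≈ 1320

Gamma(k,θ) with k>1 has mode (k−1)θ, so θ = 809/(k−1).
Need P(X < 4370) = 0.9 with θ tied to k this way. Start at k = 2, θ = 809: P(X<4370) ≈ 0.971.
Too high — lower k to spread out. Iterating converges to k ≈ 1.61.
Then θ = 809/(1.61−1) ≈ 1320.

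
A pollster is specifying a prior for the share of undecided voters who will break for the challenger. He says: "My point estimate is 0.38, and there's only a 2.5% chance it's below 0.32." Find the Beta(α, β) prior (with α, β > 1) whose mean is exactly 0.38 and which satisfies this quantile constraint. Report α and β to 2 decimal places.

With mean 0.38 fixed, write α = 0.38s, β = 0.62s where s = α+β.
Need P(θ < 0.32) = 0.025 under Beta(0.38s, 0.62s). Normal approximation: (q−m)/√(m(1−m)/s) ≈ z_{0.025} = -1.96, so s ≈ 0.38·0.62·(-1.96)²/(0.32−0.38)² = 251.4.
At s = 251.4: P(θ<0.32) ≈ 0.023. Adjusting to match 0.025 gives s ≈ 242.25.
So α = 0.38·242.25 ≈ 92.05, β = 0.62·242.25 ≈ 150.19.

α ≈ 92.05, β ≈ 150.19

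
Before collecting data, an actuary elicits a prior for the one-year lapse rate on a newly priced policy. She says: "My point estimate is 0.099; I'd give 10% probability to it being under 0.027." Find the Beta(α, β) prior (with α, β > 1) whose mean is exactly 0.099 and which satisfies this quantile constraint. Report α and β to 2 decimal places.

α ≈ 1.92, β ≈ 17.47

With mean 0.099 fixed, write α = 0.099s, β = 0.901s where s = α+β.
Need P(θ < 0.027) = 0.1 under Beta(0.099s, 0.901s). Normal approximation: (q−m)/√(m(1−m)/s) ≈ z_{0.1} = -1.28, so s ≈ 0.099·0.901·(-1.28)²/(0.027−0.099)² = 28.3.
At s = 28.3: P(θ<0.027) ≈ 0.051. Adjusting to match 0.1 gives s ≈ 19.39.
So α = 0.099·19.39 ≈ 1.92, β = 0.901·19.39 ≈ 17.47.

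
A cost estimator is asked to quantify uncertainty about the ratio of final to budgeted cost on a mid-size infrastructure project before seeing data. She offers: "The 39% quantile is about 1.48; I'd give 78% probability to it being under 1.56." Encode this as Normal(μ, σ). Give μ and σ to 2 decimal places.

μ = 1.50, σ = 0.08

For Normal(μ,σ), the p-quantile is μ + z_p·σ. Here z_{0.39} = -0.2793, z_{0.78} = 0.7722.
So 1.48 = μ − 0.2793σ and 1.56 = μ + 0.7722σ.
Subtracting: σ = (1.56 − 1.48)/(0.7722 − (-0.2793)) = 0.08.
Then μ = 1.48 − (-0.2793)·0.08 = 1.50.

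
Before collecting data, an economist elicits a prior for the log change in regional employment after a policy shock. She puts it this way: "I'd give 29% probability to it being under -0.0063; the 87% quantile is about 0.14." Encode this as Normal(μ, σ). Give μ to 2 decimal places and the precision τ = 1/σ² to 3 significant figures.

For Normal(μ,σ), the p-quantile is μ + z_p·σ. Here z_{0.29} = -0.5534, z_{0.87} = 1.126.
So -0.0063 = μ − 0.5534σ and 0.14 = μ + 1.126σ.
Subtracting: σ = (0.14 − -0.0063)/(1.126 − (-0.5534)) = 0.09.
Then μ = -0.0063 − (-0.5534)·0.09 = 0.04.
Precision τ = 1/σ² = 1/0.08709² = 132.

μ = 0.04, τ = 132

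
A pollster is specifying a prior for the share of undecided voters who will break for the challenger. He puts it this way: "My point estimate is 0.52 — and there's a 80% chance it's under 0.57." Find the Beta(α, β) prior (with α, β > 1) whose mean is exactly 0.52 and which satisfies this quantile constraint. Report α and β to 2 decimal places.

With mean 0.52 fixed, write α = 0.52s, β = 0.48s where s = α+β.
Need P(θ < 0.57) = 0.8 under Beta(0.52s, 0.48s). Normal approximation: (q−m)/√(m(1−m)/s) ≈ z_{0.8} = 0.842, so s ≈ 0.52·0.48·(0.842)²/(0.57−0.52)² = 70.7.
At s = 70.7: P(θ<0.57) ≈ 0.800. Adjusting to match 0.8 gives s ≈ 71.01.
So α = 0.52·71.01 ≈ 36.93, β = 0.48·71.01 ≈ 34.09.

α ≈ 36.93, β ≈ 34.09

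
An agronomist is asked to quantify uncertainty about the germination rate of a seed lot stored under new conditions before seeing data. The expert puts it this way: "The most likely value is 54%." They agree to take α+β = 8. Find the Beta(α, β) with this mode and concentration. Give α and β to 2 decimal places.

α = 4.24, β = 3.76

For α,β > 1 the Beta mode is (α−1)/(α+β−2). With α+β = 8, the mode is (α−1)/6.
Set (α−1)/6 = 0.54 → α = 1 + 0.54·6 = 4.24.
β = 8 − α = 3.76.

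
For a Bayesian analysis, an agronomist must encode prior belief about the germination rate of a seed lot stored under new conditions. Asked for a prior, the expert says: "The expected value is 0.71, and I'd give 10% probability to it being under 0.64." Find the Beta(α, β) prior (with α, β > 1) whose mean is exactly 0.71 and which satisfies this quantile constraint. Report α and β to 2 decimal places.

α ≈ 50.44, β ≈ 20.60

With mean 0.71 fixed, write α = 0.71s, β = 0.29s where s = α+β.
Need P(θ < 0.64) = 0.1 under Beta(0.71s, 0.29s). Normal approximation: (q−m)/√(m(1−m)/s) ≈ z_{0.1} = -1.28, so s ≈ 0.71·0.29·(-1.28)²/(0.64−0.71)² = 69.0.
At s = 69.0: P(θ<0.64) ≈ 0.103. Adjusting to match 0.1 gives s ≈ 71.05.
So α = 0.71·71.05 ≈ 50.44, β = 0.29·71.05 ≈ 20.60.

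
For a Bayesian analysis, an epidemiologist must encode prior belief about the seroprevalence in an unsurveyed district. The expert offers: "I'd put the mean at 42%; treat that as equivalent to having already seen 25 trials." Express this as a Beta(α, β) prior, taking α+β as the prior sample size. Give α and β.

Under the effective-sample-size interpretation, Beta(α, β) has prior mean α/(α+β) and prior sample size α+β.
So α+β = 25 and α/(α+β) = 0.42, giving α = 0.42·25 = 10.5 and β = 25 − 10.5 = 14.5.

α = 10.5, β = 14.5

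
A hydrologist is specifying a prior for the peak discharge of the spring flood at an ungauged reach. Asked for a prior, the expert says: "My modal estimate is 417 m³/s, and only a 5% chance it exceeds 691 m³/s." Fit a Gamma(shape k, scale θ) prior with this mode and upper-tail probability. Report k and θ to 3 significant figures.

k ≈ 12, θ ≈ 38.1

Gamma(k,θ) with k>1 has mode (k−1)θ, so θ = 417/(k−1).
Need P(X < 691) = 0.95 with θ tied to k this way. Start at k = 2, θ = 417: P(X<691) ≈ 0.493.
Too low — raise k to concentrate. Iterating converges to k ≈ 12.
Then θ = 417/(12−1) ≈ 38.1.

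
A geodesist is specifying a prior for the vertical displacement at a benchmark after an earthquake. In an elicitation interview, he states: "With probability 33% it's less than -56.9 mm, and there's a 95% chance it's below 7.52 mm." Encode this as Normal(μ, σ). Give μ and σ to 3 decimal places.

μ = -43.307, σ = 30.900

The p-quantile of Normal(μ,σ) is μ + z_p·σ, with z_{0.33} = -0.4399 and z_{0.95} = 1.645.
Eliminate σ: μ = (z₂·x₁ − z₁·x₂)/(z₂ − z₁) = (1.645·-56.9 − (-0.4399)·7.52)/2.085 = -43.307.
Then σ = (x₂ − x₁)/(z₂ − z₁) = (7.52 − -56.9)/2.085 = 30.900.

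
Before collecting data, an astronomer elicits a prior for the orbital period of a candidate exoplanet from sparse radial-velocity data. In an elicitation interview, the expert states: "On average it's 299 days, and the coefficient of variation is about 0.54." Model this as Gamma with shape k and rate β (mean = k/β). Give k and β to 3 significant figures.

For Gamma(k, rate β): mean = k/β, variance = k/β², so CV = 1/√k.
CV = 0.54, hence k = 1/CV² = 3.43.
Then β = k/mean = 3.43/299 = 0.0115.

k ≈ 3.43, β ≈ 0.0115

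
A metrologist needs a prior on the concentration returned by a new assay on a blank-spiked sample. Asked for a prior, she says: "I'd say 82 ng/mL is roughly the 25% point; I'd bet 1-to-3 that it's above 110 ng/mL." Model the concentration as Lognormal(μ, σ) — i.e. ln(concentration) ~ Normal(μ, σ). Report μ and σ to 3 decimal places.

If T ~ Lognormal(μ,σ) then ln T ~ Normal(μ,σ), so the p-quantile of ln T is μ + z_p·σ.
ln(82) = 4.407 and ln(110) = 4.7; z_{0.25} = -0.6745, z_{0.75} = 0.6745.
σ = (4.7 − 4.407)/(0.6745 − (-0.6745)) = 0.218.
μ = 4.407 − (-0.6745)·0.218 = 4.554.

μ ≈ 4.554, σ ≈ 0.218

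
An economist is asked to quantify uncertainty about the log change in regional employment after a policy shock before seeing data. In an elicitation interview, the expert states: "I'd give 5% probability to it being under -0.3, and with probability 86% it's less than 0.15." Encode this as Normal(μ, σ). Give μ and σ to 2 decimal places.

For Normal(μ,σ), the p-quantile is μ + z_p·σ. Here z_{0.05} = -1.645, z_{0.86} = 1.08.
So -0.3 = μ − 1.645σ and 0.15 = μ + 1.08σ.
Subtracting: σ = (0.15 − -0.3)/(1.08 − (-1.645)) = 0.17.
Then μ = -0.3 − (-1.645)·0.17 = -0.03.

μ = -0.03, σ = 0.17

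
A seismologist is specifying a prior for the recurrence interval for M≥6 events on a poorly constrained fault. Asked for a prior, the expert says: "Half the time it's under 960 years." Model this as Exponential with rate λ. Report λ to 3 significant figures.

Exponential median = ln 2 / λ, so λ = ln 2 / 960.0 = 0.000722.

λ ≈ 0.000722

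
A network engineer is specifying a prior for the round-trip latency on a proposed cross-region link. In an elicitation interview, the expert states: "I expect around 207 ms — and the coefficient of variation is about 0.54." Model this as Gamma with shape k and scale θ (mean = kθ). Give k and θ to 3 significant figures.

k ≈ 3.43, θ ≈ 60.4

For Gamma(k, scale θ): mean = kθ, variance = kθ², so CV = 1/√k.
CV = 0.54, hence k = 1/CV² = 3.43.
Then θ = mean/k = 207/3.43 = 60.4.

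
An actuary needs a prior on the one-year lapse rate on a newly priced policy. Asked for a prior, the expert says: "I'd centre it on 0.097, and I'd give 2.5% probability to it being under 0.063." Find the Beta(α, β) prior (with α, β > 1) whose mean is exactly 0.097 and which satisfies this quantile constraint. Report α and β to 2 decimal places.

With mean 0.097 fixed, write α = 0.097s, β = 0.903s where s = α+β.
Need P(θ < 0.063) = 0.025 under Beta(0.097s, 0.903s). Normal approximation: (q−m)/√(m(1−m)/s) ≈ z_{0.025} = -1.96, so s ≈ 0.097·0.903·(-1.96)²/(0.063−0.097)² = 291.1.
At s = 291.1: P(θ<0.063) ≈ 0.015. Adjusting to match 0.025 gives s ≈ 240.92.
So α = 0.097·240.92 ≈ 23.37, β = 0.903·240.92 ≈ 217.55.

α ≈ 23.37, β ≈ 217.55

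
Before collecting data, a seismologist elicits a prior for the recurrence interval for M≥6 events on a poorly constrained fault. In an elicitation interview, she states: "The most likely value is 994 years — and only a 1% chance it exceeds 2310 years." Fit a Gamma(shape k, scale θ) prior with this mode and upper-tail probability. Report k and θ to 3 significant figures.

k ≈ 7.7, θ ≈ 148

Gamma(k,θ) with k>1 has mode (k−1)θ, so θ = 994/(k−1).
Need P(X < 2310) = 0.99 with θ tied to k this way. Start at k = 2, θ = 994: P(X<2310) ≈ 0.675.
Too low — raise k to concentrate. Iterating converges to k ≈ 7.7.
Then θ = 994/(7.7−1) ≈ 148.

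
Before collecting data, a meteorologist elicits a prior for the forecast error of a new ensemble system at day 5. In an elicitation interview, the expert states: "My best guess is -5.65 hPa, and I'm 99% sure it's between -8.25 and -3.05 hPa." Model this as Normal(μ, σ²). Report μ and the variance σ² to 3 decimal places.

μ = -5.650, σ² = 1.019

A symmetric 99% interval runs μ ± z·σ with z = 2.576.
Half-width = 2.6, so σ = 2.6/2.576 = 1.0094 and σ² = 1.019.
μ is the stated best guess, -5.650.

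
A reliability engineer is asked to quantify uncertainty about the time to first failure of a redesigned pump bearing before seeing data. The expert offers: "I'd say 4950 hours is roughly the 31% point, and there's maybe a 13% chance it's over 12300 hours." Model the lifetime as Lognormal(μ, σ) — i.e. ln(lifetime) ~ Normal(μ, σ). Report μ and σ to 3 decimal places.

If T ~ Lognormal(μ,σ) then ln T ~ Normal(μ,σ), so the p-quantile of ln T is μ + z_p·σ.
ln(4950) = 8.507 and ln(12300) = 9.417; z_{0.31} = -0.4959, z_{0.87} = 1.126.
σ = (9.417 − 8.507)/(1.126 − (-0.4959)) = 0.561.
μ = 8.507 − (-0.4959)·0.561 = 8.785.

μ ≈ 8.785, σ ≈ 0.561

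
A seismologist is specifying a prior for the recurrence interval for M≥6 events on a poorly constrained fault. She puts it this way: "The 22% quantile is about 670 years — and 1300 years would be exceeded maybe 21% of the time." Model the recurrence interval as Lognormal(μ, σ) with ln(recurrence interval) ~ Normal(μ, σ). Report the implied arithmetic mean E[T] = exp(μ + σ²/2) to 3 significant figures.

If T ~ Lognormal(μ,σ) then ln T ~ Normal(μ,σ), so the p-quantile of ln T is μ + z_p·σ.
ln(670) = 6.507 and ln(1300) = 7.17; z_{0.22} = -0.7722, z_{0.79} = 0.8064.
σ = (7.17 − 6.507)/(0.8064 − (-0.7722)) = 0.420.
μ = 6.507 − (-0.7722)·0.420 = 6.832.
E[T] = exp(μ + σ²/2) = exp(6.832 + 0.0882) = 1010 years.

E[T] ≈ 1010 years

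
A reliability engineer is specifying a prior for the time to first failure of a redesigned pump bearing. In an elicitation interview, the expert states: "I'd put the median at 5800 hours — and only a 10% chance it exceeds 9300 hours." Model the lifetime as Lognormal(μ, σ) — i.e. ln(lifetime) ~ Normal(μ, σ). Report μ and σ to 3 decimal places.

μ ≈ 8.666, σ ≈ 0.368

If T ~ Lognormal(μ,σ) then ln T ~ Normal(μ,σ), so the p-quantile of ln T is μ + z_p·σ.
ln(5800) = 8.666 and ln(9300) = 9.138; z_{0.5} = 0, z_{0.9} = 1.282.
σ = (9.138 − 8.666)/(1.282 − (0)) = 0.368.
μ = 8.666 − (0)·0.368 = 8.666.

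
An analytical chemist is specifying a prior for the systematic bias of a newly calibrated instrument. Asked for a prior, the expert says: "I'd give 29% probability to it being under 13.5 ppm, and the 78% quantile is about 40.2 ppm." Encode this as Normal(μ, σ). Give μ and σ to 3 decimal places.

μ = 24.646, σ = 20.142

For Normal(μ,σ), the p-quantile is μ + z_p·σ. Here z_{0.29} = -0.5534, z_{0.78} = 0.7722.
So 13.5 = μ − 0.5534σ and 40.2 = μ + 0.7722σ.
Subtracting: σ = (40.2 − 13.5)/(0.7722 − (-0.5534)) = 20.142.
Then μ = 13.5 − (-0.5534)·20.142 = 24.646.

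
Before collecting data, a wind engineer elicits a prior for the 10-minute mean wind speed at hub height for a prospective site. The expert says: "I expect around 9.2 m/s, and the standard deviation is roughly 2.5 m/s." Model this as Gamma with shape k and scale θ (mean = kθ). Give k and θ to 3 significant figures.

k ≈ 13.5, θ ≈ 0.679

For Gamma(k, scale θ): mean = kθ, variance = kθ², so CV = 1/√k.
CV = SD/mean = 2.5/9.2 = 0.2717, hence k = 1/CV² = 13.5.
Then θ = mean/k = 9.2/13.5 = 0.679.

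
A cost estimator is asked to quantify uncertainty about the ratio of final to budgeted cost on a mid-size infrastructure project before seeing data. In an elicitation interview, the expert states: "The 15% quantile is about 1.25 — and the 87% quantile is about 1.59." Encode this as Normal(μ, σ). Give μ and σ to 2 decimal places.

μ = 1.41, σ = 0.16

For Normal(μ,σ), the p-quantile is μ + z_p·σ. Here z_{0.15} = -1.036, z_{0.87} = 1.126.
So 1.25 = μ − 1.036σ and 1.59 = μ + 1.126σ.
Subtracting: σ = (1.59 − 1.25)/(1.126 − (-1.036)) = 0.16.
Then μ = 1.25 − (-1.036)·0.16 = 1.41.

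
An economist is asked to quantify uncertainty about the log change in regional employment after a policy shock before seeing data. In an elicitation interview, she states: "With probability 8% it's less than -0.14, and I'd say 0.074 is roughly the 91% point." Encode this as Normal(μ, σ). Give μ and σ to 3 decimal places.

μ = -0.030, σ = 0.078

For Normal(μ,σ), the p-quantile is μ + z_p·σ. Here z_{0.08} = -1.405, z_{0.91} = 1.341.
So -0.14 = μ − 1.405σ and 0.074 = μ + 1.341σ.
Subtracting: σ = (0.074 − -0.14)/(1.341 − (-1.405)) = 0.078.
Then μ = -0.14 − (-1.405)·0.078 = -0.030.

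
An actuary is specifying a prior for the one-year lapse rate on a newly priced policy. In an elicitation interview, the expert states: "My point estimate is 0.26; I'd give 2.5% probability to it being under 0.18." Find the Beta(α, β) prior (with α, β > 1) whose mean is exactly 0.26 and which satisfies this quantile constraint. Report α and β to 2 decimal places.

With mean 0.26 fixed, write α = 0.26s, β = 0.74s where s = α+β.
Need P(θ < 0.18) = 0.025 under Beta(0.26s, 0.74s). Normal approximation: (q−m)/√(m(1−m)/s) ≈ z_{0.025} = -1.96, so s ≈ 0.26·0.74·(-1.96)²/(0.18−0.26)² = 115.5.
At s = 115.5: P(θ<0.18) ≈ 0.018. Adjusting to match 0.025 gives s ≈ 101.97.
So α = 0.26·101.97 ≈ 26.51, β = 0.74·101.97 ≈ 75.46.

α ≈ 26.51, β ≈ 75.46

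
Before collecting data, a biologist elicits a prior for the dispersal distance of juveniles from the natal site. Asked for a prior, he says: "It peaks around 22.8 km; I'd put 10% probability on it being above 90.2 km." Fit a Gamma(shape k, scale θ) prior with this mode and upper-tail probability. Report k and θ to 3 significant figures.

Gamma(k,θ) with k>1 has mode (k−1)θ, so θ = 22.8/(k−1).
Need P(X < 90.2) = 0.9 with θ tied to k this way. Start at k = 2, θ = 22.8: P(X<90.2) ≈ 0.905.
Too high — lower k to spread out. Iterating converges to k ≈ 1.97.
Then θ = 22.8/(1.97−1) ≈ 23.4.

k ≈ 1.97, θ ≈ 23.4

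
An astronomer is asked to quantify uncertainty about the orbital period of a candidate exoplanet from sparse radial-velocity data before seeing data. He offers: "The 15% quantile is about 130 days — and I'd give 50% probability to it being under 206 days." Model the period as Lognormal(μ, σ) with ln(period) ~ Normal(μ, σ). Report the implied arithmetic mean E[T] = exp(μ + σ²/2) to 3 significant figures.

E[T] ≈ 227 days

If T ~ Lognormal(μ,σ) then ln T ~ Normal(μ,σ), so the p-quantile of ln T is μ + z_p·σ.
ln(130) = 4.868 and ln(206) = 5.328; z_{0.15} = -1.036, z_{0.5} = 0.
σ = (5.328 − 4.868)/(0 − (-1.036)) = 0.444.
μ = 4.868 − (-1.036)·0.444 = 5.328.
E[T] = exp(μ + σ²/2) = exp(5.328 + 0.0986) = 227 days.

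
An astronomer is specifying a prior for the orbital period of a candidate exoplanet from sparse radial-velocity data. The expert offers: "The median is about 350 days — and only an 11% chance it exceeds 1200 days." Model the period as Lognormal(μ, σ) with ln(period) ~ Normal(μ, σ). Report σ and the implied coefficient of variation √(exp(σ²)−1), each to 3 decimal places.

σ ≈ 1.005, CV ≈ 1.320

If T ~ Lognormal(μ,σ) then ln T ~ Normal(μ,σ), so the p-quantile of ln T is μ + z_p·σ.
ln(350) = 5.858 and ln(1200) = 7.09; z_{0.5} = 0, z_{0.89} = 1.227.
σ = (7.09 − 5.858)/(1.227 − (0)) = 1.005.
μ = 5.858 − (0)·1.005 = 5.858.
CV = √(exp(σ²)−1) = √(exp(1.0092)−1) = 1.320.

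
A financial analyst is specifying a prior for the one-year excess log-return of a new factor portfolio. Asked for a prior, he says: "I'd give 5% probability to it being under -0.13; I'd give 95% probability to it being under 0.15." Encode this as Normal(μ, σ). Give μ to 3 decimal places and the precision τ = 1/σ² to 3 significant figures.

For Normal(μ,σ), the p-quantile is μ + z_p·σ. Here z_{0.05} = -1.645, z_{0.95} = 1.645.
So -0.13 = μ − 1.645σ and 0.15 = μ + 1.645σ.
Subtracting: σ = (0.15 − -0.13)/(1.645 − (-1.645)) = 0.085.
Then μ = -0.13 − (-1.645)·0.085 = 0.010.
Precision τ = 1/σ² = 1/0.08511² = 138.

μ = 0.010, τ = 138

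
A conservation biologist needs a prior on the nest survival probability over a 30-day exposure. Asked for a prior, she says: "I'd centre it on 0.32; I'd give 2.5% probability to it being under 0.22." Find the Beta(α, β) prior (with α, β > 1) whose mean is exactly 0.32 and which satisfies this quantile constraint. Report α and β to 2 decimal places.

With mean 0.32 fixed, write α = 0.32s, β = 0.68s where s = α+β.
Need P(θ < 0.22) = 0.025 under Beta(0.32s, 0.68s). Normal approximation: (q−m)/√(m(1−m)/s) ≈ z_{0.025} = -1.96, so s ≈ 0.32·0.68·(-1.96)²/(0.22−0.32)² = 83.6.
At s = 83.6: P(θ<0.22) ≈ 0.019. Adjusting to match 0.025 gives s ≈ 74.93.
So α = 0.32·74.93 ≈ 23.98, β = 0.68·74.93 ≈ 50.95.

α ≈ 23.98, β ≈ 50.95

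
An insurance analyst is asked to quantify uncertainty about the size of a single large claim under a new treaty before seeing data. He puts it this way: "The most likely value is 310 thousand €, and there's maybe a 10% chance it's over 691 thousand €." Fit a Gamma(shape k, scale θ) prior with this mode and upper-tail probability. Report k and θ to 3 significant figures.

Gamma(k,θ) with k>1 has mode (k−1)θ, so θ = 310/(k−1).
Need P(X < 691) = 0.9 with θ tied to k this way. Start at k = 2, θ = 310: P(X<691) ≈ 0.652.
Too low — raise k to concentrate. Iterating converges to k ≈ 3.99.
Then θ = 310/(3.99−1) ≈ 104.

k ≈ 3.99, θ ≈ 104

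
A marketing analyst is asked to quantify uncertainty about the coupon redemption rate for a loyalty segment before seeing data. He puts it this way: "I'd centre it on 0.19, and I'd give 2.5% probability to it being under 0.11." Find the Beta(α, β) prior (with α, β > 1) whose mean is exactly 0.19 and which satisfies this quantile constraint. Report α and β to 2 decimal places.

With mean 0.19 fixed, write α = 0.19s, β = 0.81s where s = α+β.
Need P(θ < 0.11) = 0.025 under Beta(0.19s, 0.81s). Normal approximation: (q−m)/√(m(1−m)/s) ≈ z_{0.025} = -1.96, so s ≈ 0.19·0.81·(-1.96)²/(0.11−0.19)² = 92.4.
At s = 92.4: P(θ<0.11) ≈ 0.014. Adjusting to match 0.025 gives s ≈ 74.74.
So α = 0.19·74.74 ≈ 14.20, β = 0.81·74.74 ≈ 60.54.

α ≈ 14.20, β ≈ 60.54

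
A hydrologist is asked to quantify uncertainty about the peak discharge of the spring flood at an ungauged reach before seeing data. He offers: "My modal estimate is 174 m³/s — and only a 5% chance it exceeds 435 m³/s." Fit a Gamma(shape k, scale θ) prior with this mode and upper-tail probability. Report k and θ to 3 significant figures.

Gamma(k,θ) with k>1 has mode (k−1)θ, so θ = 174/(k−1).
Need P(X < 435) = 0.95 with θ tied to k this way. Start at k = 2, θ = 174: P(X<435) ≈ 0.713.
Too low — raise k to concentrate. Iterating converges to k ≈ 4.23.
Then θ = 174/(4.23−1) ≈ 53.8.

k ≈ 4.23, θ ≈ 53.8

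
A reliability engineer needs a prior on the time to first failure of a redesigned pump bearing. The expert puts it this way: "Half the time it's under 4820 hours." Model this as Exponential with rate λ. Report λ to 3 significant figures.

λ ≈ 0.000144

Exponential median = ln 2 / λ, so λ = ln 2 / 4820.0 = 0.000144.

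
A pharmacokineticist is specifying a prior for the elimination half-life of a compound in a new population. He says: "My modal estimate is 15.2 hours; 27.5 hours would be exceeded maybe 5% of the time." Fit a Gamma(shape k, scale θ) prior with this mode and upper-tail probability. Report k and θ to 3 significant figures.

Gamma(k,θ) with k>1 has mode (k−1)θ, so θ = 15.2/(k−1).
Need P(X < 27.5) = 0.95 with θ tied to k this way. Start at k = 2, θ = 15.2: P(X<27.5) ≈ 0.540.
Too low — raise k to concentrate. Iterating converges to k ≈ 8.93.
Then θ = 15.2/(8.93−1) ≈ 1.92.

k ≈ 8.93, θ ≈ 1.92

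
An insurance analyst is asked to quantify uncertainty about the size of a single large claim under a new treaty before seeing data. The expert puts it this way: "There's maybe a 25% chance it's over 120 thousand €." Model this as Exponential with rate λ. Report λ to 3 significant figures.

P(T > 120.0) = e^(−λ·120.0) = 0.25, so λ = −ln(0.25)/120.0 = 0.0116.

λ ≈ 0.0116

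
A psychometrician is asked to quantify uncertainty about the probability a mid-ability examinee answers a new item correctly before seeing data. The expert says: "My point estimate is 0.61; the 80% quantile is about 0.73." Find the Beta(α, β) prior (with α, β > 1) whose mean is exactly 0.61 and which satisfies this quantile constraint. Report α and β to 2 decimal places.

α ≈ 7.36, β ≈ 4.71

With mean 0.61 fixed, write α = 0.61s, β = 0.39s where s = α+β.
Need P(θ < 0.73) = 0.8 under Beta(0.61s, 0.39s). Normal approximation: (q−m)/√(m(1−m)/s) ≈ z_{0.8} = 0.842, so s ≈ 0.61·0.39·(0.842)²/(0.73−0.61)² = 11.7.
At s = 11.7: P(θ<0.73) ≈ 0.796. Adjusting to match 0.8 gives s ≈ 12.07.
So α = 0.61·12.07 ≈ 7.36, β = 0.39·12.07 ≈ 4.71.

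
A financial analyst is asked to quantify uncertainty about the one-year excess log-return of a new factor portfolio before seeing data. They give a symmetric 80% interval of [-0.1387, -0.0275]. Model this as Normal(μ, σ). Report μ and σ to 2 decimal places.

A symmetric 80% interval runs μ ± z·σ with z = 1.282.
Half-width = 0.0556, so σ = 0.0556/1.282 = 0.04.
μ is the interval midpoint, -0.08.

μ = -0.08, σ = 0.04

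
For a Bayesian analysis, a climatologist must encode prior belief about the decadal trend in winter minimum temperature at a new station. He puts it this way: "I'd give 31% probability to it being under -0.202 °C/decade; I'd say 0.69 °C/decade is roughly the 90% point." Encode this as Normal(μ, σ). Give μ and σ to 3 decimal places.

For Normal(μ,σ), the p-quantile is μ + z_p·σ. Here z_{0.31} = -0.4959, z_{0.9} = 1.282.
So -0.202 = μ − 0.4959σ and 0.69 = μ + 1.282σ.
Subtracting: σ = (0.69 − -0.202)/(1.282 − (-0.4959)) = 0.502.
Then μ = -0.202 − (-0.4959)·0.502 = 0.047.

μ = 0.047, σ = 0.502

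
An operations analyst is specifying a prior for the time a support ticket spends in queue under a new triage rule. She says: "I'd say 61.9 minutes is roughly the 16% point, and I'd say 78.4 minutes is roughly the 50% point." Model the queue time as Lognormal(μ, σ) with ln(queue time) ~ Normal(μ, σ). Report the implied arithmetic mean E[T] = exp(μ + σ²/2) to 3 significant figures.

If T ~ Lognormal(μ,σ) then ln T ~ Normal(μ,σ), so the p-quantile of ln T is μ + z_p·σ.
ln(61.9) = 4.126 and ln(78.4) = 4.362; z_{0.16} = -0.9945, z_{0.5} = 0.
σ = (4.362 − 4.126)/(0 − (-0.9945)) = 0.238.
μ = 4.126 − (-0.9945)·0.238 = 4.362.
E[T] = exp(μ + σ²/2) = exp(4.362 + 0.0282) = 80.6 minutes.

E[T] ≈ 80.6 minutes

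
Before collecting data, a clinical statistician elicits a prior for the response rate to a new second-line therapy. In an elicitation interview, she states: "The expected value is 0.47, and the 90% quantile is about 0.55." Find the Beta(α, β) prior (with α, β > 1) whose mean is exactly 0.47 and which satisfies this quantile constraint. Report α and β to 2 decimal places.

With mean 0.47 fixed, write α = 0.47s, β = 0.53s where s = α+β.
Need P(θ < 0.55) = 0.9 under Beta(0.47s, 0.53s). Normal approximation: (q−m)/√(m(1−m)/s) ≈ z_{0.9} = 1.28, so s ≈ 0.47·0.53·(1.28)²/(0.55−0.47)² = 63.9.
At s = 63.9: P(θ<0.55) ≈ 0.900. Adjusting to match 0.9 gives s ≈ 63.92.
So α = 0.47·63.92 ≈ 30.04, β = 0.53·63.92 ≈ 33.88.

α ≈ 30.04, β ≈ 33.88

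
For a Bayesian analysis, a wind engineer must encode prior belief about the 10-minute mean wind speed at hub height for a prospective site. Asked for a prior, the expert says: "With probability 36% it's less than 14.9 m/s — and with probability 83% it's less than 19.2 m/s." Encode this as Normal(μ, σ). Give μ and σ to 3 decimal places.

μ = 16.074, σ = 3.276

For Normal(μ,σ), the p-quantile is μ + z_p·σ. Here z_{0.36} = -0.3585, z_{0.83} = 0.9542.
So 14.9 = μ − 0.3585σ and 19.2 = μ + 0.9542σ.
Subtracting: σ = (19.2 − 14.9)/(0.9542 − (-0.3585)) = 3.276.
Then μ = 14.9 − (-0.3585)·3.276 = 16.074.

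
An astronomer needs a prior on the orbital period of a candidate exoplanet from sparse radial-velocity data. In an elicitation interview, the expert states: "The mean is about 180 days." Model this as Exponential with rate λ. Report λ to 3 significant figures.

Exponential mean = 1/λ, so λ = 1/180.0 = 0.00556.

λ ≈ 0.00556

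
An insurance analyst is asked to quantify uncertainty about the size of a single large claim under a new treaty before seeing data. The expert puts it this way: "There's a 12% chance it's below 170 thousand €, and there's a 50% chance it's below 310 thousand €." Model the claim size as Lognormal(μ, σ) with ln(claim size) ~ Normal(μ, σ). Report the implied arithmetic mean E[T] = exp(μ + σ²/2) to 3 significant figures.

If T ~ Lognormal(μ,σ) then ln T ~ Normal(μ,σ), so the p-quantile of ln T is μ + z_p·σ.
ln(170) = 5.136 and ln(310) = 5.737; z_{0.12} = -1.175, z_{0.5} = 0.
σ = (5.737 − 5.136)/(0 − (-1.175)) = 0.511.
μ = 5.136 − (-1.175)·0.511 = 5.737.
E[T] = exp(μ + σ²/2) = exp(5.737 + 0.1307) = 353 thousand €.

E[T] ≈ 353 thousand €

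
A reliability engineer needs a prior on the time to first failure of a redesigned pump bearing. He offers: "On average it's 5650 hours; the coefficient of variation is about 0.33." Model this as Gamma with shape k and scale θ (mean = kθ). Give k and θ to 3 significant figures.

k ≈ 9.18, θ ≈ 615

For Gamma(k, scale θ): mean = kθ, variance = kθ², so CV = 1/√k.
CV = 0.33, hence k = 1/CV² = 9.18.
Then θ = mean/k = 5650/9.18 = 615.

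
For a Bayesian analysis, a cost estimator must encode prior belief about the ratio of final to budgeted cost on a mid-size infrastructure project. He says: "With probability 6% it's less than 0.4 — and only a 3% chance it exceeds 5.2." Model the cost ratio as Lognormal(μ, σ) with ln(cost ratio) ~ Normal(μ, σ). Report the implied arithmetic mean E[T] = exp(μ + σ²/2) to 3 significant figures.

E[T] ≈ 1.69

If T ~ Lognormal(μ,σ) then ln T ~ Normal(μ,σ), so the p-quantile of ln T is μ + z_p·σ.
ln(0.4) = -0.9163 and ln(5.2) = 1.649; z_{0.06} = -1.555, z_{0.97} = 1.881.
σ = (1.649 − -0.9163)/(1.881 − (-1.555)) = 0.747.
μ = -0.9163 − (-1.555)·0.747 = 0.244.
E[T] = exp(μ + σ²/2) = exp(0.244 + 0.2787) = 1.69.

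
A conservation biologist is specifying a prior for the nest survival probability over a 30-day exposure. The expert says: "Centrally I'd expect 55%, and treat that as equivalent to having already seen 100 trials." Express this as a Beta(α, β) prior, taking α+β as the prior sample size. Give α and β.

Under the effective-sample-size interpretation, Beta(α, β) has prior mean α/(α+β) and prior sample size α+β.
So α+β = 100 and α/(α+β) = 0.55, giving α = 0.55·100 = 55 and β = 100 − 55 = 45.

α = 55, β = 45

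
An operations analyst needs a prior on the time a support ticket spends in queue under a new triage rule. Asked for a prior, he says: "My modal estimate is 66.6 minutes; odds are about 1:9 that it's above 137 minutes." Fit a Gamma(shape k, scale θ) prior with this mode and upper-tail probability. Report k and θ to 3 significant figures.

k ≈ 4.69, θ ≈ 18

Gamma(k,θ) with k>1 has mode (k−1)θ, so θ = 66.6/(k−1).
Need P(X < 137) = 0.9 with θ tied to k this way. Start at k = 2, θ = 66.6: P(X<137) ≈ 0.609.
Too low — raise k to concentrate. Iterating converges to k ≈ 4.69.
Then θ = 66.6/(4.69−1) ≈ 18.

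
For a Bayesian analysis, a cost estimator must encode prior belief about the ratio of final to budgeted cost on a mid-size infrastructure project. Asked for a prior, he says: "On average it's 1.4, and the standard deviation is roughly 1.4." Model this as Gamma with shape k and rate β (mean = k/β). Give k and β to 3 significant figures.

For Gamma(k, rate β): mean = k/β, variance = k/β², so CV = 1/√k.
CV = SD/mean = 1.4/1.4 = 1, hence k = 1/CV² = 1.
Then β = k/mean = 1/1.4 = 0.714.

k ≈ 1, β ≈ 0.714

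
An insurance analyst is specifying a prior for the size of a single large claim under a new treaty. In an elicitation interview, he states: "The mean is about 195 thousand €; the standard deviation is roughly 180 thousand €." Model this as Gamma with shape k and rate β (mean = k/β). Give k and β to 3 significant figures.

k ≈ 1.17, β ≈ 0.00602

For Gamma(k, rate β): mean = k/β, variance = k/β², so CV = 1/√k.
CV = SD/mean = 180/195 = 0.9231, hence k = 1/CV² = 1.17.
Then β = k/mean = 1.17/195 = 0.00602.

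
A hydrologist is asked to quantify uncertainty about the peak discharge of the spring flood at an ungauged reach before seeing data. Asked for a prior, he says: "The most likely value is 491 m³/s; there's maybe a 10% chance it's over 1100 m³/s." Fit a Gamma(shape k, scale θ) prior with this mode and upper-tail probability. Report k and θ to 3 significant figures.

k ≈ 3.96, θ ≈ 166

Gamma(k,θ) with k>1 has mode (k−1)θ, so θ = 491/(k−1).
Need P(X < 1100) = 0.9 with θ tied to k this way. Start at k = 2, θ = 491: P(X<1100) ≈ 0.655.
Too low — raise k to concentrate. Iterating converges to k ≈ 3.96.
Then θ = 491/(3.96−1) ≈ 166.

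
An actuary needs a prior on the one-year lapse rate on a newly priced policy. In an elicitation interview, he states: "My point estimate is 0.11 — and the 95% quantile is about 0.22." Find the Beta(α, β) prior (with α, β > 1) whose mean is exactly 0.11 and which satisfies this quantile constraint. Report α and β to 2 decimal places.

With mean 0.11 fixed, write α = 0.11s, β = 0.89s where s = α+β.
Need P(θ < 0.22) = 0.95 under Beta(0.11s, 0.89s). Normal approximation: (q−m)/√(m(1−m)/s) ≈ z_{0.95} = 1.64, so s ≈ 0.11·0.89·(1.64)²/(0.22−0.11)² = 21.9.
At s = 21.9: P(θ<0.22) ≈ 0.933. Adjusting to match 0.95 gives s ≈ 27.63.
So α = 0.11·27.63 ≈ 3.04, β = 0.89·27.63 ≈ 24.59.

α ≈ 3.04, β ≈ 24.59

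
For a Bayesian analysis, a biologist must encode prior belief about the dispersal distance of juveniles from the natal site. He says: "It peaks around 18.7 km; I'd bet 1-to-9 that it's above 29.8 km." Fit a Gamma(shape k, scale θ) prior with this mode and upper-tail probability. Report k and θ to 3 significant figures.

k ≈ 9.65, θ ≈ 2.16

Gamma(k,θ) with k>1 has mode (k−1)θ, so θ = 18.7/(k−1).
Need P(X < 29.8) = 0.9 with θ tied to k this way. Start at k = 2, θ = 18.7: P(X<29.8) ≈ 0.473.
Too low — raise k to concentrate. Iterating converges to k ≈ 9.65.
Then θ = 18.7/(9.65−1) ≈ 2.16.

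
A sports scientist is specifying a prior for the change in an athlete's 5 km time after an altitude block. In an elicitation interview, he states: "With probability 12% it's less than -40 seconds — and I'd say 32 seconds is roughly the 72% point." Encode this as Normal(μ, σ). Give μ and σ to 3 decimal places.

For Normal(μ,σ), the p-quantile is μ + z_p·σ. Here z_{0.12} = -1.175, z_{0.72} = 0.5828.
So -40 = μ − 1.175σ and 32 = μ + 0.5828σ.
Subtracting: σ = (32 − -40)/(0.5828 − (-1.175)) = 40.960.
Then μ = -40 − (-1.175)·40.960 = 8.127.

μ = 8.127, σ = 40.960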